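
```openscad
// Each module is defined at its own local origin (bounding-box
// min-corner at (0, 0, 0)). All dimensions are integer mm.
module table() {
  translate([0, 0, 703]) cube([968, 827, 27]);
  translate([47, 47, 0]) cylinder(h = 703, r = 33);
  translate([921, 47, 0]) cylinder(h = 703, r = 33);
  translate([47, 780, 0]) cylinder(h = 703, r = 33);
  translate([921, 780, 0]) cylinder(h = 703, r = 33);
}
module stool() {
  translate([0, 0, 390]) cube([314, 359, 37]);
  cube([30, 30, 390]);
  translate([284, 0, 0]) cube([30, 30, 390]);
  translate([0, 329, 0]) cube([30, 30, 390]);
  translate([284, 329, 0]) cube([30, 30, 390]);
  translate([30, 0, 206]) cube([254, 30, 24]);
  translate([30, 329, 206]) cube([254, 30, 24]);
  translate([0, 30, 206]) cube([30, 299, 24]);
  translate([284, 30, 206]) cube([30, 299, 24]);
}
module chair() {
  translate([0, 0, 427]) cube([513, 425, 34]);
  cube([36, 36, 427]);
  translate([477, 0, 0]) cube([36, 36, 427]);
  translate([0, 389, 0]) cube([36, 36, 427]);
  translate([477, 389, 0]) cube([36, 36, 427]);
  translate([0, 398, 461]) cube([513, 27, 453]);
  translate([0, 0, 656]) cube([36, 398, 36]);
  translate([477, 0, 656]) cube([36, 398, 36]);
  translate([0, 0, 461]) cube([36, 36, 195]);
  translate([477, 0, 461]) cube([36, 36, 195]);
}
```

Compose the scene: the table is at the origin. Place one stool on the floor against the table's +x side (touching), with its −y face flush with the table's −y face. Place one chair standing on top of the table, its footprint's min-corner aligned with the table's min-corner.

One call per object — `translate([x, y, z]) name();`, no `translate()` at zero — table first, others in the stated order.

table();
translate([968, 0, 0]) stool();
translate([0, 0, 730]) chair();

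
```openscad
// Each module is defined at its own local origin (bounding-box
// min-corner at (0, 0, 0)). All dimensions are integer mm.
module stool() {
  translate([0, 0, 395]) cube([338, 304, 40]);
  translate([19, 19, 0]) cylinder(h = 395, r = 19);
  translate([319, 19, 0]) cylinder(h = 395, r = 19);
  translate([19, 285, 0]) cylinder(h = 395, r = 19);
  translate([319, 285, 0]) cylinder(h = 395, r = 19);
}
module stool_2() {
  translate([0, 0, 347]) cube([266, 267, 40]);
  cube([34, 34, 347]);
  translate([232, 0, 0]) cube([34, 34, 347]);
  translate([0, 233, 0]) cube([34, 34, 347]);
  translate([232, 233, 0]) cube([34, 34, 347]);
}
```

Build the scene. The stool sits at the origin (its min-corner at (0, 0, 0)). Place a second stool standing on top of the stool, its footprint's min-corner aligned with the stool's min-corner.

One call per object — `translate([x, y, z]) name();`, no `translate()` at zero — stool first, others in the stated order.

stool();
translate([0, 0, 435]) stool_2();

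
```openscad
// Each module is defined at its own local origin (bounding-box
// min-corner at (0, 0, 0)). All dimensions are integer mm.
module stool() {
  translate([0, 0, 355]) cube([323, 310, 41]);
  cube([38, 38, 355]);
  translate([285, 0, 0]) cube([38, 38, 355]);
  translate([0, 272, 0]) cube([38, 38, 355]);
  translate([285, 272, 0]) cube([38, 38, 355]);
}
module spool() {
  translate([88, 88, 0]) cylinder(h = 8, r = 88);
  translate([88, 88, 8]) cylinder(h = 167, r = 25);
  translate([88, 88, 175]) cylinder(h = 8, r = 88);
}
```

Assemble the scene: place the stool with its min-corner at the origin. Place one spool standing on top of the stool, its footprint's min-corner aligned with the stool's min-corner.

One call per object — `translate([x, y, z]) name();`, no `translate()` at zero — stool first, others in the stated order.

stool();
translate([0, 0, 396]) spool();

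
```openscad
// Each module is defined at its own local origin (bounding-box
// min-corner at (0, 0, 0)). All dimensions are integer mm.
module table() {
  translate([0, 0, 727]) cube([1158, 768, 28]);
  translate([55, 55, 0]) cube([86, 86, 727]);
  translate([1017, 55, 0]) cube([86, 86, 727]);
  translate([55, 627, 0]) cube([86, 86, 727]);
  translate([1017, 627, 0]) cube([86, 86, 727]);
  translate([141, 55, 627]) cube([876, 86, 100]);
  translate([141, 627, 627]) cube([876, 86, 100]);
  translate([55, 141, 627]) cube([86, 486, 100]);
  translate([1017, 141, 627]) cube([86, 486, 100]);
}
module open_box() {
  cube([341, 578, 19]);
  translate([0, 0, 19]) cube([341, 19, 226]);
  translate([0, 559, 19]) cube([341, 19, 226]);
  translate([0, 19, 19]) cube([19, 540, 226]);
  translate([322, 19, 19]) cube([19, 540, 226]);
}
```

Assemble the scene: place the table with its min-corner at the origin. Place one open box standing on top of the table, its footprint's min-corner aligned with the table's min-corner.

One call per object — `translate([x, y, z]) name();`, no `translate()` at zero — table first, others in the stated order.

table();
translate([0, 0, 755]) open_box();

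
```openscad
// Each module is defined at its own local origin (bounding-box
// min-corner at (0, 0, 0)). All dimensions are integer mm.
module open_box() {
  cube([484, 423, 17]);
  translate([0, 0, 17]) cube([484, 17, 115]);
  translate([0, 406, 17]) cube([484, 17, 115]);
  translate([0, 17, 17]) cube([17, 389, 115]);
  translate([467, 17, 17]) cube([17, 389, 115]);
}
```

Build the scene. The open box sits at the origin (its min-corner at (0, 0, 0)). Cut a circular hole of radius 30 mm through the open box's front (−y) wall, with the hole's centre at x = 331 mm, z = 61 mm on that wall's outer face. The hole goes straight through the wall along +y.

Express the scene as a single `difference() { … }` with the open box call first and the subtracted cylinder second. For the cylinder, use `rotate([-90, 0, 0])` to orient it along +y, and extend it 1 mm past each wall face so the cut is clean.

difference() {
  open_box();
  translate([331, -1, 61]) rotate([-90, 0, 0]) cylinder(h = 19, r = 30);
}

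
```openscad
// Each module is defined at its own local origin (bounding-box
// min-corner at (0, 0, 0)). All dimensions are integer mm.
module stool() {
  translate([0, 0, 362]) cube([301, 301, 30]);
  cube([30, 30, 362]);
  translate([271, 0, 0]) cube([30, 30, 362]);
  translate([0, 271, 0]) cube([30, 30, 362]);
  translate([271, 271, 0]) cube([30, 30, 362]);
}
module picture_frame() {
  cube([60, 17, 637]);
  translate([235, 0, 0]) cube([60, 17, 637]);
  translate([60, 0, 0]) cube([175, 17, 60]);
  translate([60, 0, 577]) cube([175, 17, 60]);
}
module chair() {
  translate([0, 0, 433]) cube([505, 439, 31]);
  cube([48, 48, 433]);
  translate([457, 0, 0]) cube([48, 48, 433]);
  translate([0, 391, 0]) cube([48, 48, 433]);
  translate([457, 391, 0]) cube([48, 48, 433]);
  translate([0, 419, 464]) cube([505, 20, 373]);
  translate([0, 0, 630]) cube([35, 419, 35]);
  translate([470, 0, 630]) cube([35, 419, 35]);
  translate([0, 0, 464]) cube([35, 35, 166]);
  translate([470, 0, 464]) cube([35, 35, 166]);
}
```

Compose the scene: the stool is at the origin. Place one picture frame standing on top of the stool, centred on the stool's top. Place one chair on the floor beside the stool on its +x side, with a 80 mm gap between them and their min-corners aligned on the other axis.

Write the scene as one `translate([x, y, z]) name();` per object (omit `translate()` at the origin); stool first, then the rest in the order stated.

stool();
translate([3, 142, 392]) picture_frame();
translate([381, 0, 0]) chair();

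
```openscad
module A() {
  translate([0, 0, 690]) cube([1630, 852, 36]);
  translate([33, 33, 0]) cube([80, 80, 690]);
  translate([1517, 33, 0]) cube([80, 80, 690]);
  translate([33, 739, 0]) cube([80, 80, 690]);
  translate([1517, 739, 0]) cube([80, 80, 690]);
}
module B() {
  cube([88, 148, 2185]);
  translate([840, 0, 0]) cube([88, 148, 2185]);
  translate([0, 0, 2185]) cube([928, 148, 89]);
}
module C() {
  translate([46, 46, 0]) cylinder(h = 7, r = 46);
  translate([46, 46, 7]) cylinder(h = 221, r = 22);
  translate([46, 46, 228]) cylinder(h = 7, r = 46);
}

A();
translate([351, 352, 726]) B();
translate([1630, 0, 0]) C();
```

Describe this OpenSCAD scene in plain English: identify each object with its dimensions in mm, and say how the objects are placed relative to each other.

A is a table with a 1630×852 mm rectangular top, 36 mm thick, top surface at z = 726 mm, supported by four 80×80 mm square legs, each inset 33 mm from the nearest pair of top edges, running from the floor.

B is a rectangular door frame: two vertical jambs of 88×148 mm section, 2185 mm tall, with a clear opening 752 mm wide between their inner faces. A header 89 mm tall and 148 mm deep lies on top of the jambs and spans the full outside width.

C is a spool: two coaxial disc flanges of radius 46 mm and thickness 7 mm, joined by a core cylinder of radius 22 mm and height 221 mm. The lower flange rests on z = 0 and the three cylinders share a vertical axis.

The door frame is on top of the table, centred. The spool is against the table's +x side, with their −y faces flush.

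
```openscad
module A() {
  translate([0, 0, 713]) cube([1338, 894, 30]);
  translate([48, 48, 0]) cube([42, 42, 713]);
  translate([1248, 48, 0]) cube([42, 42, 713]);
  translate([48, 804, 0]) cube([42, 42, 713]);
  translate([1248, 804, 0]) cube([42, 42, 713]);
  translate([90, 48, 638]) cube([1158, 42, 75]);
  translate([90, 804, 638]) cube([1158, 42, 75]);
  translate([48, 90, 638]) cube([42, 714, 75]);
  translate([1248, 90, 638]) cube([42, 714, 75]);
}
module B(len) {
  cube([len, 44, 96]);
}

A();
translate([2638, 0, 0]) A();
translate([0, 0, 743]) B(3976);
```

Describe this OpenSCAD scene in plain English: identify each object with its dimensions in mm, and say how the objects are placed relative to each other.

A is a table: top 1338 mm (x) × 894 mm (y), 30 mm thick, upper face at z = 743 mm, on four 42×42 mm square legs, each inset 48 mm from the nearest pair of top edges, running from z = 0 to the bottom of the top. Four apron rails, 42 mm thick and 75 mm tall, run between adjacent legs with their top edges flush with the underside of the top and their outer faces flush with the legs' outer faces.

B is a rectangular beam 3976 mm long (x), 44 mm deep (y), 96 mm thick (z).

The beam spans the tops of two tables placed 1300 mm apart, resting at z = 743 mm.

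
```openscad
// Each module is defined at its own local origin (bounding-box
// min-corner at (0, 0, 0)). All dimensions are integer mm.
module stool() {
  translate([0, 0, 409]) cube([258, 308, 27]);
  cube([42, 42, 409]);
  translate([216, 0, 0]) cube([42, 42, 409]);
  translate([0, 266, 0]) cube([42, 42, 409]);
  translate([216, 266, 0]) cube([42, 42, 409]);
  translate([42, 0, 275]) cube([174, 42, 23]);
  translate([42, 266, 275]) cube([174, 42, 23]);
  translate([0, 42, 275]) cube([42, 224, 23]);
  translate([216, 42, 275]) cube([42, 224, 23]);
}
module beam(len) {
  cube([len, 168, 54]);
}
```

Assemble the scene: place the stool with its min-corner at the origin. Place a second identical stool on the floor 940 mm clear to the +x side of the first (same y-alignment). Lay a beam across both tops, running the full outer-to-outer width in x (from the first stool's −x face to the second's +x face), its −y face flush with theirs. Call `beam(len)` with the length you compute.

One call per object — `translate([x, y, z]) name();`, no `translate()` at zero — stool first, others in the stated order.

stool();
translate([1198, 0, 0]) stool();
translate([0, 0, 436]) beam(1456);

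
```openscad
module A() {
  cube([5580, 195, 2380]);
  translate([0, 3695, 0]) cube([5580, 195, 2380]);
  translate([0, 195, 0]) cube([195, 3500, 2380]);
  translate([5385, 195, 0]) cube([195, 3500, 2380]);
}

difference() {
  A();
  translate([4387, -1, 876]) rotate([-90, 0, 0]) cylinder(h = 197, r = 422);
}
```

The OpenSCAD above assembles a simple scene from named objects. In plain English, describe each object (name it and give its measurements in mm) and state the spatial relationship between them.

A is a box-shaped house frame (walls only): outside footprint 5580×3890 mm, wall height 2380 mm, wall thickness 195 mm. The two y-facing walls run the full x-width; the two x-facing walls fit between the inner faces of the y-facing walls.

The house frame has a circular hole of radius 422 mm through its front wall, centred at (x = 4387, z = 876).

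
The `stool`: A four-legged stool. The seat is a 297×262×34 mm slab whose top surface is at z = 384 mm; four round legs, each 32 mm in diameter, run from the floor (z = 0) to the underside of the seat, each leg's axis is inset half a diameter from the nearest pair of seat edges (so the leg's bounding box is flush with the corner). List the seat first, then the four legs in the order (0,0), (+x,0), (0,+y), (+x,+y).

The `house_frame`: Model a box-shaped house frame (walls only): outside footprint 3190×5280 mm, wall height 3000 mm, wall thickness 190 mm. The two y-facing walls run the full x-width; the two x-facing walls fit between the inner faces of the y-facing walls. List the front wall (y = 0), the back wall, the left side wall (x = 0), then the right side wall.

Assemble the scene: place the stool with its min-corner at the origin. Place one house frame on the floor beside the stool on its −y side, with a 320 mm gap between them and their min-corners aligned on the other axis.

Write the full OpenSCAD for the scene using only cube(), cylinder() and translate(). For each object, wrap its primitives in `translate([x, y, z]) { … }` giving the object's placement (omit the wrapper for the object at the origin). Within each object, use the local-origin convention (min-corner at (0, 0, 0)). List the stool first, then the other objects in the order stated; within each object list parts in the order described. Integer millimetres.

translate([0, 0, 350]) cube([297, 262, 34]);
translate([16, 16, 0]) cylinder(h = 350, r = 16);
translate([281, 16, 0]) cylinder(h = 350, r = 16);
translate([16, 246, 0]) cylinder(h = 350, r = 16);
translate([281, 246, 0]) cylinder(h = 350, r = 16);
translate([0, -5600, 0]) {
  cube([3190, 190, 3000]);
  translate([0, 5090, 0]) cube([3190, 190, 3000]);
  translate([0, 190, 0]) cube([190, 4900, 3000]);
  translate([3000, 190, 0]) cube([190, 4900, 3000]);
}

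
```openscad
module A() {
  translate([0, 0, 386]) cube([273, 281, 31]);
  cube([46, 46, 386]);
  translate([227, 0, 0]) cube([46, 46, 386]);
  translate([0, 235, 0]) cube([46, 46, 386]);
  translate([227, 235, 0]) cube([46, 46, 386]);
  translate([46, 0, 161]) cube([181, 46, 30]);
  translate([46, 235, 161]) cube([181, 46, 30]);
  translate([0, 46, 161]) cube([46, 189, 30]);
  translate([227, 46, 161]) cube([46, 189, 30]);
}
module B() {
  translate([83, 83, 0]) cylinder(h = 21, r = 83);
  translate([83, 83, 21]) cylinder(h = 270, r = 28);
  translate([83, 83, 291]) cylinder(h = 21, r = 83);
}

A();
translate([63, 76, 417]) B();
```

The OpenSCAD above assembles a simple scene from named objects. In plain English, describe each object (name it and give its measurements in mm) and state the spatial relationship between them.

A is a four-legged stool. The seat is 273×281 mm, 31 mm thick, top at z = 417 mm. It stands on four square legs, each 46×46 mm in cross-section, from z = 0 to the seat underside, each flush with a corner of the seat. Four stretchers, 46 mm wide and 30 mm tall, connect adjacent legs with their undersides at z = 161 mm, each running between the inner faces of the legs it joins and aligned with the legs' outer faces on the other axis.

B is a spool: two coaxial disc flanges of radius 83 mm and thickness 21 mm, joined by a core cylinder of radius 28 mm and height 270 mm. The lower flange rests on z = 0 and the three cylinders share a vertical axis.

The spool is on top of the stool.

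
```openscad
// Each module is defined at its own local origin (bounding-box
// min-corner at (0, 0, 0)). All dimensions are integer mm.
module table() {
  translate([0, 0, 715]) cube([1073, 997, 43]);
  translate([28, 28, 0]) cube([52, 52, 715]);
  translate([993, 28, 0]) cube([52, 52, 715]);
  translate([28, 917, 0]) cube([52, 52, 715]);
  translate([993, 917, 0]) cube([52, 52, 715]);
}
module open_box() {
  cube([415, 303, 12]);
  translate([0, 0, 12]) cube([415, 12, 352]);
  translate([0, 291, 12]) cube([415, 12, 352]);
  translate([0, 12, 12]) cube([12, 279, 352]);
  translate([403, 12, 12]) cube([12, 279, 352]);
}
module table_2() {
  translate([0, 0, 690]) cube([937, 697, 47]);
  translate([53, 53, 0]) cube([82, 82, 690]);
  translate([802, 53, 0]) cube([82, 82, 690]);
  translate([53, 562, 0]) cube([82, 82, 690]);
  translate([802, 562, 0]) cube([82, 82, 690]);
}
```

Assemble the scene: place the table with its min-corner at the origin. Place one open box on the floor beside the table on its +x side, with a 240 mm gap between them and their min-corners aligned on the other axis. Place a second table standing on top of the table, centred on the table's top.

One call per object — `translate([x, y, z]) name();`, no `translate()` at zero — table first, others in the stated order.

table();
translate([1313, 0, 0]) open_box();
translate([68, 150, 758]) table_2();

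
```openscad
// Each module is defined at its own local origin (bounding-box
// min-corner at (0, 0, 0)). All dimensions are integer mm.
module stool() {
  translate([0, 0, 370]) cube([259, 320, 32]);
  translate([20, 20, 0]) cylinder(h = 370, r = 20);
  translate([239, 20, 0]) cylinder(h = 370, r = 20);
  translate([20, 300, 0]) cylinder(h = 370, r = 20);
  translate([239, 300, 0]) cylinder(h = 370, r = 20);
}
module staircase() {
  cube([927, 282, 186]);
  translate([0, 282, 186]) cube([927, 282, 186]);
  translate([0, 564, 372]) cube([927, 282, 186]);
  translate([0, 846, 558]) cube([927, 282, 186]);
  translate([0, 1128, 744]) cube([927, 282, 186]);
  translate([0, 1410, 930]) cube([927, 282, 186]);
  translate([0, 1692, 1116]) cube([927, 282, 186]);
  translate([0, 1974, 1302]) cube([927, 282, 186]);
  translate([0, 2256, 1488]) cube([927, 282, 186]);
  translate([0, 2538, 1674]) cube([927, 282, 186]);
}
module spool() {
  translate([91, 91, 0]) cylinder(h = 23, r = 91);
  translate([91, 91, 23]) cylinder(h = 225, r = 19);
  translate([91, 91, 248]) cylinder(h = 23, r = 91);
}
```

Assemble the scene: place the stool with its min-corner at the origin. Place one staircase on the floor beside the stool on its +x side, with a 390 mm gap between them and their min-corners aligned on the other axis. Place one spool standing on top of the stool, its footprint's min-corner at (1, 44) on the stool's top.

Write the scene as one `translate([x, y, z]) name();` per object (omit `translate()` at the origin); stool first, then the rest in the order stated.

stool();
translate([649, 0, 0]) staircase();
translate([1, 44, 402]) spool();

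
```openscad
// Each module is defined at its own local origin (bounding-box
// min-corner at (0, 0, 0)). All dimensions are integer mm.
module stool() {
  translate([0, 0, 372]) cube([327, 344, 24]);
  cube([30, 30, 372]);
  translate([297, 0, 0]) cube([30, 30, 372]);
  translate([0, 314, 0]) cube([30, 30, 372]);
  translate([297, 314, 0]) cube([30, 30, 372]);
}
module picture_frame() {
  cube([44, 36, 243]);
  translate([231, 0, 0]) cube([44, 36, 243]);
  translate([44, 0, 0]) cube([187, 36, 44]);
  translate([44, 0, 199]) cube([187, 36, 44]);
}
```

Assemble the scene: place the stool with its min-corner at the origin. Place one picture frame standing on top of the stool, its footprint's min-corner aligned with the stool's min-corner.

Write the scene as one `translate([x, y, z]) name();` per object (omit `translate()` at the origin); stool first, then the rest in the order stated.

stool();
translate([0, 0, 396]) picture_frame();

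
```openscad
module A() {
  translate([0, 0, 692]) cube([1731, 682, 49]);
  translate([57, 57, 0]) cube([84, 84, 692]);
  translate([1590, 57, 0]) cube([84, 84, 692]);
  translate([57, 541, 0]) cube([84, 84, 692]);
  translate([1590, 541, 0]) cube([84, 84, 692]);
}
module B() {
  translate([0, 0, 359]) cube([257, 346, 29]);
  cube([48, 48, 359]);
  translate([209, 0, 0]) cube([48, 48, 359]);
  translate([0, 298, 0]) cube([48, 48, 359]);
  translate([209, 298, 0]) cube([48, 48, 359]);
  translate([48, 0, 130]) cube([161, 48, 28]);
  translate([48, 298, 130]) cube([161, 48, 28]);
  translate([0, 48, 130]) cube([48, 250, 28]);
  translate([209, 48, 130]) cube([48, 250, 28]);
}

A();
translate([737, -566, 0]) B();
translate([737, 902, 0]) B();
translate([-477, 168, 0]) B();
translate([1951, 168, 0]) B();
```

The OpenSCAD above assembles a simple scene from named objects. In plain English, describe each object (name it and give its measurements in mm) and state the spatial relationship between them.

A is a table with a 1731×682 mm rectangular top, 49 mm thick, top surface at z = 741 mm, supported by four 84×84 mm square legs, each inset 57 mm from the nearest pair of top edges, running from the floor.

B is a four-legged stool. The seat is a 257×346×29 mm slab whose top surface is at z = 388 mm; four square legs, each 48×48 mm in cross-section, run from the floor (z = 0) to the underside of the seat, each flush with a corner of the seat. Four stretchers, 48 mm wide and 28 mm tall, connect adjacent legs with their undersides at z = 130 mm, each running between the inner faces of the legs it joins and aligned with the legs' outer faces on the other axis.

Four stools sit around the table at the −y, +y, −x, +x sides.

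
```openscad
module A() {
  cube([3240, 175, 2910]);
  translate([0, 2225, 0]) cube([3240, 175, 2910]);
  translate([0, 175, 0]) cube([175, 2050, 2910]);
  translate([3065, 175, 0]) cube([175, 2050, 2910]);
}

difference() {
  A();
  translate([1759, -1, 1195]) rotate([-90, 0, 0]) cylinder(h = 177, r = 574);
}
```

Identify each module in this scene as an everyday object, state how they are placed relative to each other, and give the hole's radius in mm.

A is a house frame. The house frame has a circular hole through its front wall. The hole's radius is 574 mm.

The subtracted cylinder has r = 574 mm.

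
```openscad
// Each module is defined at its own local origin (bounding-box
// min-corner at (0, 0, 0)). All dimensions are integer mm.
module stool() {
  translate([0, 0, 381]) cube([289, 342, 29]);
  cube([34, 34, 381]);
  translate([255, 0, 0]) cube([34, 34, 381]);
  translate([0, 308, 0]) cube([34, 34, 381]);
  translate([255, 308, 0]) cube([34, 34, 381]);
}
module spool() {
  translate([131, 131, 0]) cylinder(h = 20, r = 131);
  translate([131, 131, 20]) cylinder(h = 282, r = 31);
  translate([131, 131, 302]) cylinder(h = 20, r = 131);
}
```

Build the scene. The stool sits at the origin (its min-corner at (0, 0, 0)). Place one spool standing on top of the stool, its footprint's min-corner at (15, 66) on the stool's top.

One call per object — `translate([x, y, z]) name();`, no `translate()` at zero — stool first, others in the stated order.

stool();
translate([15, 66, 410]) spool();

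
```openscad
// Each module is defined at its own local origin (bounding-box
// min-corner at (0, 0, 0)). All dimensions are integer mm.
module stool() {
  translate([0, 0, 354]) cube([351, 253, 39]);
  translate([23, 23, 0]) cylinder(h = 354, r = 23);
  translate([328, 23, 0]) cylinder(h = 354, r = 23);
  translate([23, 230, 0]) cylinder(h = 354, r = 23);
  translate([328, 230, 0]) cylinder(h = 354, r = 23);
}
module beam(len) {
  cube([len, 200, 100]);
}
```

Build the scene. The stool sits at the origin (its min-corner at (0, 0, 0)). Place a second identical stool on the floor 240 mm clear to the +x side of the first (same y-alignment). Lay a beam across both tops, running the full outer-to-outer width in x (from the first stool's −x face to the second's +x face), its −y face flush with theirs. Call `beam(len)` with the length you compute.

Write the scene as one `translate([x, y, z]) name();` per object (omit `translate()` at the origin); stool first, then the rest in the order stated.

stool();
translate([591, 0, 0]) stool();
translate([0, 0, 393]) beam(942);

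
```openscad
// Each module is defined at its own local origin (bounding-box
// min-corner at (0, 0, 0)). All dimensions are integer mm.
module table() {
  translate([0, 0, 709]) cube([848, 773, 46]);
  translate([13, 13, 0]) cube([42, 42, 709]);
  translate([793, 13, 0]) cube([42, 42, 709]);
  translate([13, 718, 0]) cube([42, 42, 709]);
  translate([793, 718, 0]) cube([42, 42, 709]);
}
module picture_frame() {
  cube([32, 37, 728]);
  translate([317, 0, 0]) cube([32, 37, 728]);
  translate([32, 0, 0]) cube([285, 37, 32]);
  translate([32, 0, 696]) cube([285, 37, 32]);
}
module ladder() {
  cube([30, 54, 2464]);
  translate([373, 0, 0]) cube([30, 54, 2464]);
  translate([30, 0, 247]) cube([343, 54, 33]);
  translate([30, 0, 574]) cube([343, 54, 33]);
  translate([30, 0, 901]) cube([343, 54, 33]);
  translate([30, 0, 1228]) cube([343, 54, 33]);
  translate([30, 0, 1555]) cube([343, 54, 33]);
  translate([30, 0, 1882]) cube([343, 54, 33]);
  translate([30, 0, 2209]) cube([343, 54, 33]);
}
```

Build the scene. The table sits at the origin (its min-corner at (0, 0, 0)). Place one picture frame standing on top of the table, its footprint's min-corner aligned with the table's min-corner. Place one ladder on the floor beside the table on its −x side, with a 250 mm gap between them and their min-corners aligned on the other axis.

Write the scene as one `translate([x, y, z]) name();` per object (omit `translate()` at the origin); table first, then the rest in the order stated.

table();
translate([0, 0, 755]) picture_frame();
translate([-653, 0, 0]) ladder();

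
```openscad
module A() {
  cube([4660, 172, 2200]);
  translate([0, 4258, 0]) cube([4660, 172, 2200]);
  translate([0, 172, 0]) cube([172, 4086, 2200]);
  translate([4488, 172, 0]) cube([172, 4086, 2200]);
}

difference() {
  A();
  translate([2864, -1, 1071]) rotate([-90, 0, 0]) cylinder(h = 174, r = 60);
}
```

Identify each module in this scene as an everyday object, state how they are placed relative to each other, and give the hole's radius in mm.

A is a house frame. The house frame has a circular hole through its front wall. The hole's radius is 60 mm.

The subtracted cylinder has r = 60 mm.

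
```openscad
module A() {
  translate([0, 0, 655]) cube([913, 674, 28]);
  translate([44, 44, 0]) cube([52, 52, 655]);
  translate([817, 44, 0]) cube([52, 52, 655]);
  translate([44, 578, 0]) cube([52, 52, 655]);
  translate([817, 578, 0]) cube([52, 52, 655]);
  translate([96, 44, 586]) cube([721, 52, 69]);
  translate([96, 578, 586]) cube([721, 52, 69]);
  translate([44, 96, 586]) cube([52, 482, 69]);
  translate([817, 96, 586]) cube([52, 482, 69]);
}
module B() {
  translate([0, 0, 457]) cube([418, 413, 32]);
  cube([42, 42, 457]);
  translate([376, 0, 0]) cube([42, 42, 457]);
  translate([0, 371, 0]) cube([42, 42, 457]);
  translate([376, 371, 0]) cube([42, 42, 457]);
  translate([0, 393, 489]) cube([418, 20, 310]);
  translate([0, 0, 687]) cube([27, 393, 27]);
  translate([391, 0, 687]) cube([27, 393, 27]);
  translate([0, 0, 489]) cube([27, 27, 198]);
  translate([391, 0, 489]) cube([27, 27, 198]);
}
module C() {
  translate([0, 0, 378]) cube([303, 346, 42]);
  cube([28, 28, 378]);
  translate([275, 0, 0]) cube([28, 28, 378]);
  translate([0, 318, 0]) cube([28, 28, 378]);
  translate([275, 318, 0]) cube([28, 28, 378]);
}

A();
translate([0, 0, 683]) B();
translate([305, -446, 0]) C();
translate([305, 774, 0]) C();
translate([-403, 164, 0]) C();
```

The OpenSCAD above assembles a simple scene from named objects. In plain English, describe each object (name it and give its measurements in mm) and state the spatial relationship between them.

A is a table: top 913 mm (x) × 674 mm (y), 28 mm thick, upper face at z = 683 mm, on four 52×52 mm square legs, each inset 44 mm from the nearest pair of top edges, running from z = 0 to the bottom of the top. Four apron rails, 52 mm thick and 69 mm tall, run between adjacent legs with their top edges flush with the underside of the top and their outer faces flush with the legs' outer faces.

B is a chair: 418×413 mm seat, 32 mm thick, top at z = 489 mm, on four 42 mm square corner legs flush with the seat edges. A 20 mm thick backrest slab spans the full seat width, extending 310 mm above the seat top, its back face flush with the seat's +y edge. Two armrests of 27×27 mm section run along each side from the seat's front edge to the front of the backrest, top faces 225 mm above the seat top and outer faces flush with the seat's x-edges; a 27×27 mm post under the front of each armrest stands on the seat at the front corner.

C is a four-legged stool. The seat is 303×346 mm, 42 mm thick, top at z = 420 mm. It stands on four square legs, each 28×28 mm in cross-section, from z = 0 to the seat underside, each flush with a corner of the seat.

The chair is on top of the table. Three stools sit around the table at the −y, +y, −x sides.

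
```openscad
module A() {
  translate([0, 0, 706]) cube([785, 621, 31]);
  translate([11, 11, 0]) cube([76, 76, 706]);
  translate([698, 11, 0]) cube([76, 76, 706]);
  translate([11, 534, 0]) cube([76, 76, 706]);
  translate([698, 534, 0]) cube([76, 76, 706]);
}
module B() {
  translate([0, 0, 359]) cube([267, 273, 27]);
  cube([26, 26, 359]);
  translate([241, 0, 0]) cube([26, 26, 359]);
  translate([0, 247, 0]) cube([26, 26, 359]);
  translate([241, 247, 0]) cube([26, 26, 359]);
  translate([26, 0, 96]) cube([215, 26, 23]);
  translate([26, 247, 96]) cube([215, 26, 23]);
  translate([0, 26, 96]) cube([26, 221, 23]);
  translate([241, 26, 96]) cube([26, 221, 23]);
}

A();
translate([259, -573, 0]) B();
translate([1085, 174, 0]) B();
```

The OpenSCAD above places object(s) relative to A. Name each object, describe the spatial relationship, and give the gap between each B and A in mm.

Each stool's nearest face is 300 mm from the table's bounding box.

A is a table. B is a stool. Two stools sit around the table at the −y, +x sides. The gap between each stool and the table is 300 mm.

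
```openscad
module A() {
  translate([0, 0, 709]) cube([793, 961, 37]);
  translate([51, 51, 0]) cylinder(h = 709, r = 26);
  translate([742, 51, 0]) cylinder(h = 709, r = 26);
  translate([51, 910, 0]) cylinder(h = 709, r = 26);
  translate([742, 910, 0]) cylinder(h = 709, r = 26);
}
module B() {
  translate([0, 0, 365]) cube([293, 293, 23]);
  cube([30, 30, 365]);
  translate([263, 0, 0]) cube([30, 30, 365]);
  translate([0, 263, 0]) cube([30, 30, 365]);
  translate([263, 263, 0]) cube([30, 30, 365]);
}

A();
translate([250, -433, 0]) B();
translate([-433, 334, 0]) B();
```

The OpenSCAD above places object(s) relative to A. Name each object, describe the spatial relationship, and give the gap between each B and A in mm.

A is a table. B is a stool. Two stools sit around the table at the −y, −x sides. The gap between each stool and the table is 140 mm.

Each stool's nearest face is 140 mm from the table's bounding box.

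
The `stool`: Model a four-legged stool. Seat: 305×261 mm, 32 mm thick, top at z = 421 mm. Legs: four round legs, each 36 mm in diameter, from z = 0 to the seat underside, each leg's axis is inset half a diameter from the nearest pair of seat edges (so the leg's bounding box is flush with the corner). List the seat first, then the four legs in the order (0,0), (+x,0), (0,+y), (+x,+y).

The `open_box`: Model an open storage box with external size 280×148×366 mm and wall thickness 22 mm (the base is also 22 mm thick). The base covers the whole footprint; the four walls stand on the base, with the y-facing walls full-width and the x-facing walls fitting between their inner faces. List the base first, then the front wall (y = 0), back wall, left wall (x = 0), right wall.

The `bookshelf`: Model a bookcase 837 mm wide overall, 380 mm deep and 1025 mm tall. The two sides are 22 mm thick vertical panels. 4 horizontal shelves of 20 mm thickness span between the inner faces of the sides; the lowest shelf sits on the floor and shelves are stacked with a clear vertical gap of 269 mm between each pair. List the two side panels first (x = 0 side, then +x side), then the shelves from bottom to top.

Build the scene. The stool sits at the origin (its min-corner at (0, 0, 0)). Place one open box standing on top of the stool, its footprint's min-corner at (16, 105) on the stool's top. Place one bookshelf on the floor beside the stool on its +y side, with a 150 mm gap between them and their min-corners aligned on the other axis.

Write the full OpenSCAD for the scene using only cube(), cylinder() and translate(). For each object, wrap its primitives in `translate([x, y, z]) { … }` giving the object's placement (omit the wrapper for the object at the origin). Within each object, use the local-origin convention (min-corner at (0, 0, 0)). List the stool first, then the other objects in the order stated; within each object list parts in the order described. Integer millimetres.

translate([0, 0, 389]) cube([305, 261, 32]);
translate([18, 18, 0]) cylinder(h = 389, r = 18);
translate([287, 18, 0]) cylinder(h = 389, r = 18);
translate([18, 243, 0]) cylinder(h = 389, r = 18);
translate([287, 243, 0]) cylinder(h = 389, r = 18);
translate([16, 105, 421]) {
  cube([280, 148, 22]);
  translate([0, 0, 22]) cube([280, 22, 344]);
  translate([0, 126, 22]) cube([280, 22, 344]);
  translate([0, 22, 22]) cube([22, 104, 344]);
  translate([258, 22, 22]) cube([22, 104, 344]);
}
translate([0, 411, 0]) {
  cube([22, 380, 1025]);
  translate([815, 0, 0]) cube([22, 380, 1025]);
  translate([22, 0, 0]) cube([793, 380, 20]);
  translate([22, 0, 289]) cube([793, 380, 20]);
  translate([22, 0, 578]) cube([793, 380, 20]);
  translate([22, 0, 867]) cube([793, 380, 20]);
}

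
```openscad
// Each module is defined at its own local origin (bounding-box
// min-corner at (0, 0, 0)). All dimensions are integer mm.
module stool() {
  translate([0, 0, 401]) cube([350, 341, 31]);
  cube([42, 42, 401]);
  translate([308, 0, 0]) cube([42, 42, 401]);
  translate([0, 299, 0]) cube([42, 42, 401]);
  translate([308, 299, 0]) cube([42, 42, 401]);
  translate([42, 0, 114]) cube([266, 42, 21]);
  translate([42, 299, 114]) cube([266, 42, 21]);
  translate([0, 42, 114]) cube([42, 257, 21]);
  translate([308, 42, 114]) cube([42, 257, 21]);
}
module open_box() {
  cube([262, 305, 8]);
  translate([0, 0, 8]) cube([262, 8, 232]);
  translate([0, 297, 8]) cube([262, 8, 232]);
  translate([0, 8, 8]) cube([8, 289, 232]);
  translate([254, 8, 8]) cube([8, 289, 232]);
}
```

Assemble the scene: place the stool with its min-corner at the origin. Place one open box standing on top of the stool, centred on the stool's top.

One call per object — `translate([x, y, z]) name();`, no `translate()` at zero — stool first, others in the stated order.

stool();
translate([44, 18, 432]) open_box();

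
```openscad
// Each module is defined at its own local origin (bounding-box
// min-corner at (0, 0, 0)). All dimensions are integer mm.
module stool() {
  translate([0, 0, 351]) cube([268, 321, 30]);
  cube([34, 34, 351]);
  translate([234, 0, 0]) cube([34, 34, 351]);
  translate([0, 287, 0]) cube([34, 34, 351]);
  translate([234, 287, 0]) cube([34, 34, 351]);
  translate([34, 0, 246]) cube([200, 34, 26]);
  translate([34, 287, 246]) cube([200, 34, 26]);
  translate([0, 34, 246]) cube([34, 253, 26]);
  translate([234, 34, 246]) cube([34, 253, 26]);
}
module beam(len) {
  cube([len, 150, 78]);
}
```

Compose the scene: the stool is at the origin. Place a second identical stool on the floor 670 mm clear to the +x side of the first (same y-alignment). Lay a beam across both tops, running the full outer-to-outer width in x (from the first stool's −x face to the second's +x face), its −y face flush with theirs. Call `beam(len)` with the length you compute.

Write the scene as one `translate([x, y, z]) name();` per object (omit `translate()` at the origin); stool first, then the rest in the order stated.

stool();
translate([938, 0, 0]) stool();
translate([0, 0, 381]) beam(1206);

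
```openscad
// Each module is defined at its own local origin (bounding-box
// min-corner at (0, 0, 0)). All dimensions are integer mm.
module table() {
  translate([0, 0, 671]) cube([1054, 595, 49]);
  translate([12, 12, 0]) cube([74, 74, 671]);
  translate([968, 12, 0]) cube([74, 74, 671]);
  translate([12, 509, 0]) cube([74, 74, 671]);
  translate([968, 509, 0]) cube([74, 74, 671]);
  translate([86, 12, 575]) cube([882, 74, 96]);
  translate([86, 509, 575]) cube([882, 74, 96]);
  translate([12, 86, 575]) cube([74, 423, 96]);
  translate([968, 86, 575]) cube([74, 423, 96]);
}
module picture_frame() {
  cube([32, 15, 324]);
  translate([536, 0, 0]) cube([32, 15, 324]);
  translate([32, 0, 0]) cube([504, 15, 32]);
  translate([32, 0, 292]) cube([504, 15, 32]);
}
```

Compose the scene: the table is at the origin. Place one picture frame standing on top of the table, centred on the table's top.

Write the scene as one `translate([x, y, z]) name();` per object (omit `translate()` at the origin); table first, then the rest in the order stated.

table();
translate([243, 290, 720]) picture_frame();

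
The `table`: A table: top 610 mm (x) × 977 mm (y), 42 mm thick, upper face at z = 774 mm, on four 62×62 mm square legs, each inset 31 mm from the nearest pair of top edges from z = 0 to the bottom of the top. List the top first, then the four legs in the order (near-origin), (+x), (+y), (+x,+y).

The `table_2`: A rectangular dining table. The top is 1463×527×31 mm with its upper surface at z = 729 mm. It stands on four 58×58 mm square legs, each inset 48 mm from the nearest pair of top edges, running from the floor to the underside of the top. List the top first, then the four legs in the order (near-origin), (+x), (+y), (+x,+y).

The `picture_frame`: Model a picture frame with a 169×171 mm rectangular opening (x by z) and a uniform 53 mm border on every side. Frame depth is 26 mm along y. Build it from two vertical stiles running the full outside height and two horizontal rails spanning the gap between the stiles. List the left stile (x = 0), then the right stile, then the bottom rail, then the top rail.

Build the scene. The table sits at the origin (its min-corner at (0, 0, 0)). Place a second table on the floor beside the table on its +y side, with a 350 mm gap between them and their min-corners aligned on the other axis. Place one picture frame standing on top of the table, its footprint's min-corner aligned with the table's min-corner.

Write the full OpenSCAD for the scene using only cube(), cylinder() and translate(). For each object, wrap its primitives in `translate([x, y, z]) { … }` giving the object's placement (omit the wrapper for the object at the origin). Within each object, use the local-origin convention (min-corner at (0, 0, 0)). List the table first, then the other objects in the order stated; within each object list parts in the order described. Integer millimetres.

translate([0, 0, 732]) cube([610, 977, 42]);
translate([31, 31, 0]) cube([62, 62, 732]);
translate([517, 31, 0]) cube([62, 62, 732]);
translate([31, 884, 0]) cube([62, 62, 732]);
translate([517, 884, 0]) cube([62, 62, 732]);
translate([0, 1327, 0]) {
  translate([0, 0, 698]) cube([1463, 527, 31]);
  translate([48, 48, 0]) cube([58, 58, 698]);
  translate([1357, 48, 0]) cube([58, 58, 698]);
  translate([48, 421, 0]) cube([58, 58, 698]);
  translate([1357, 421, 0]) cube([58, 58, 698]);
}
translate([0, 0, 774]) {
  cube([53, 26, 277]);
  translate([222, 0, 0]) cube([53, 26, 277]);
  translate([53, 0, 0]) cube([169, 26, 53]);
  translate([53, 0, 224]) cube([169, 26, 53]);
}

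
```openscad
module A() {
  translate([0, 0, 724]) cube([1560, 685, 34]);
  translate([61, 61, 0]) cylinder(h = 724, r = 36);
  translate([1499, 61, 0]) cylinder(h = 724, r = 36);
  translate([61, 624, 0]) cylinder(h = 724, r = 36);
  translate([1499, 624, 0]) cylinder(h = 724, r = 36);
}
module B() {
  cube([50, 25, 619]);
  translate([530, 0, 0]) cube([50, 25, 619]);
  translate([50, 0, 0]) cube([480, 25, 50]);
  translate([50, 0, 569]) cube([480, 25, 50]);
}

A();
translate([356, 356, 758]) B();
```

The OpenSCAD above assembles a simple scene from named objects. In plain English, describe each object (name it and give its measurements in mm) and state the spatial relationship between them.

A is a table with a 1560×685 mm rectangular top, 34 mm thick, top surface at z = 758 mm, supported by four round legs of 72 mm diameter, each leg's bounding box inset 25 mm from the nearest pair of top edges, running from the floor.

B is a picture frame with a 480×519 mm rectangular opening (x by z) and a uniform 50 mm border on every side. Frame depth is 25 mm along y. It is built from two vertical stiles running the full outside height and two horizontal rails spanning the gap between the stiles.

The picture frame is on top of the table.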